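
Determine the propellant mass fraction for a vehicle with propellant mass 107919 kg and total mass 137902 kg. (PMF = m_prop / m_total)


PMF = 107919 / 137902 = 0.783

0.783


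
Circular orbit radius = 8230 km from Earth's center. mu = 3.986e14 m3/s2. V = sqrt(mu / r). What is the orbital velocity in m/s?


V = sqrt(3.986e14 / 8230000) = 6959 m/s

6959 m/s


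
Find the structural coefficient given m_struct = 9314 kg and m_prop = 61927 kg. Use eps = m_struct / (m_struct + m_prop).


eps = 9314 / (9314 + 61927) = 0.1307

0.1307


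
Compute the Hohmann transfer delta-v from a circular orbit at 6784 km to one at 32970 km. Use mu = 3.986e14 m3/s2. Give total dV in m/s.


V1 = sqrt(mu/r1) = 7665.24 m/s
dV1 = V1*(sqrt(2*r2/(r1+r2)) - 1) = 2206.87 m/s
V2 = sqrt(mu/r2) = 3477.04 m/s
dV2 = V2*(1 - sqrt(2*r1/(r1+r2))) = 1445.72 m/s
Total dV = 3653 m/s

3653 m/s


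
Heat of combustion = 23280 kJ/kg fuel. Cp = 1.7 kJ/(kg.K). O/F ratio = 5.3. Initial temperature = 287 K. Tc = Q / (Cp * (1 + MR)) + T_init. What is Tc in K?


Tc = 23280 / (1.7 * (1 + 5.3)) + 287 = 2461 K

2461 K


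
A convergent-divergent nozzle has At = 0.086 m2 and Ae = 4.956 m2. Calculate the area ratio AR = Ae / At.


AR = 4.956 / 0.086 = 57.6

57.6


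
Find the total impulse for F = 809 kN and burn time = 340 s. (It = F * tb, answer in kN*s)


It = 809 * 340 = 275060 kN*s

275060 kN*s


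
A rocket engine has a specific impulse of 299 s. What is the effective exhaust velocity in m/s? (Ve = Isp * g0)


Ve = Isp * g0 = 299 * 9.81 = 2933.2 m/s

2933.2 m/s


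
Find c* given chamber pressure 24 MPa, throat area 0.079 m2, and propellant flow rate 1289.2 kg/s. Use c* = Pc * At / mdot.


c* = 24e6 * 0.079 / 1289.2 = 1471 m/s

1471 m/s


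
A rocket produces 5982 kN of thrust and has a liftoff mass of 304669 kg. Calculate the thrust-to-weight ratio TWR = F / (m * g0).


TWR = 5982000 / (304669 * 9.81) = 2.0

2.0


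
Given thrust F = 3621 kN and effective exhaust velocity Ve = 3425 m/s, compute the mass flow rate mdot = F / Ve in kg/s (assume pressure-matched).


mdot = F / Ve = 3621000 / 3425 = 1057.2 kg/s

1057.2 kg/s


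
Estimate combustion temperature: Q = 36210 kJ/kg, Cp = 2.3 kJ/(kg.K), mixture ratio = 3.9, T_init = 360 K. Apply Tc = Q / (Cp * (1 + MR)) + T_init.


Tc = 36210 / (2.3 * (1 + 3.9)) + 360 = 3573 K

3573 K


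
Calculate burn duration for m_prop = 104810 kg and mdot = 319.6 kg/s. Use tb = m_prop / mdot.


tb = 104810 / 319.6 = 327.9 s

327.9 s


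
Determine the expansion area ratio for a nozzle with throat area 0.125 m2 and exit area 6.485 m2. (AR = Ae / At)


AR = 6.485 / 0.125 = 51.9

51.9


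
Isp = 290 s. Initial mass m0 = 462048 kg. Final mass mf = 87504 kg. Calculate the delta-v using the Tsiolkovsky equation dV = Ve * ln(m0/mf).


Ve = 290 * 9.81 = 2844.9 m/s
dV = 2844.9 * ln(462048/87504) = 4734 m/s

4734 m/s


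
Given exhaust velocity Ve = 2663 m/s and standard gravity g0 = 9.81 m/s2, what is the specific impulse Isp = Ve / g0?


Isp = Ve / g0 = 2663 / 9.81 = 271.5 s

271.5 s


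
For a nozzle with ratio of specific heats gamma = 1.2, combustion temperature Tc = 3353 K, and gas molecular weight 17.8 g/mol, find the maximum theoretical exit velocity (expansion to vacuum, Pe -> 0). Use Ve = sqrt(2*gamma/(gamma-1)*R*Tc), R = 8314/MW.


R = 8314 / 17.8 = 467.08 J/(kg.K)
Ve = sqrt(2 * 1.2 / (1.2 - 1) * 467.08 * 3353) = 4335 m/s

4335 m/s


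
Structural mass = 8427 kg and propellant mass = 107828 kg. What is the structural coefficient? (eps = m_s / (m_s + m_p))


eps = 8427 / (8427 + 107828) = 0.0725

0.0725


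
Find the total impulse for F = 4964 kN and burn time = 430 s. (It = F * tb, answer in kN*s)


It = 4964 * 430 = 2134520 kN*s

2134520 kN*s


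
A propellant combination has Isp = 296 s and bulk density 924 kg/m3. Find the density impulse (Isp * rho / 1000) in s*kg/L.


rho*Isp = 296 * 924 / 1000 = 274 s*kg/L

274 s*kg/L


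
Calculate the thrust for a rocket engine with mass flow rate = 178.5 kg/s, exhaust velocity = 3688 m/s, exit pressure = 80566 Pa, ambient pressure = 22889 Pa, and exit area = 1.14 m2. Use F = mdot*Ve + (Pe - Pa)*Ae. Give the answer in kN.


F = 178.5 * 3688 + (80566 - 22889) * 1.14 = 724060.0 N = 724.1 kN

724.1 kN


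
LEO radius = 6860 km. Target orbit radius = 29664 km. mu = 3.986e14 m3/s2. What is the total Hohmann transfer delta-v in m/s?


V1 = sqrt(mu/r1) = 7622.66 m/s
dV1 = V1*(sqrt(2*r2/(r1+r2)) - 1) = 2092.44 m/s
V2 = sqrt(mu/r2) = 3665.67 m/s
dV2 = V2*(1 - sqrt(2*r1/(r1+r2))) = 1418.99 m/s
Total dV = 3511 m/s

3511 m/s


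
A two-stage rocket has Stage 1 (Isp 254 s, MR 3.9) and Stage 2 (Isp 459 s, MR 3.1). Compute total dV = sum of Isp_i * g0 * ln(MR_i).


dV1 = 254 * 9.81 * ln(3.9) = 3391.2 m/s
dV2 = 459 * 9.81 * ln(3.1) = 5094.5 m/s
Total dV = 3391.2 + 5094.5 = 8485.7 m/s ~ 8486 m/s

8486 m/s


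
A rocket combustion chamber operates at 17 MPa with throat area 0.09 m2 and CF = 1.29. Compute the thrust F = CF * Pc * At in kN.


F = 1.29 * 17e6 * 0.09 = 1.9737e+06 N = 1973.7 kN

1973.7 kN


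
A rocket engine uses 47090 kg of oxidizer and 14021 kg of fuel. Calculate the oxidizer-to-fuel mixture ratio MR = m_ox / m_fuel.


MR = 47090 / 14021 = 3.36

3.36


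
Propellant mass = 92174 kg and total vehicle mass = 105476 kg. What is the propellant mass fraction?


PMF = 92174 / 105476 = 0.874

0.874


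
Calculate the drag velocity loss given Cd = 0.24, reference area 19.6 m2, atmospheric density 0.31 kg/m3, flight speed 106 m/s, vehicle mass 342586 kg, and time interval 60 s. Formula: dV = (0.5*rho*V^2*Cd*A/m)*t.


D = 0.5 * 0.31 * 106^2 * 0.24 * 19.6 = 8192.39 N
a = 8192.39 / 342586 = 0.0239 m/s2
dV = 0.0239 * 60 = 1.4 m/s

1.4 m/s


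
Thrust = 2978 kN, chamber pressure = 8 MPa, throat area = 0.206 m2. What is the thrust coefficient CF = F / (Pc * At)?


CF = 2978000 / (8e6 * 0.206) = 1.81

1.81


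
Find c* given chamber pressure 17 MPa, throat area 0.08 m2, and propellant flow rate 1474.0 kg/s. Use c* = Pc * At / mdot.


c* = 17e6 * 0.08 / 1474.0 = 923 m/s

923 m/s


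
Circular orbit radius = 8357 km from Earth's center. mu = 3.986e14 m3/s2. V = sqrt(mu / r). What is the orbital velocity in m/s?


V = sqrt(3.986e14 / 8357000) = 6906 m/s

6906 m/s


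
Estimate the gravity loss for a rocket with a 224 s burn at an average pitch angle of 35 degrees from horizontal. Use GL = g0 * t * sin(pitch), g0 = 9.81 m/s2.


GL = 9.81 * 224 * sin(35 deg) = 1260 m/s

1260 m/s


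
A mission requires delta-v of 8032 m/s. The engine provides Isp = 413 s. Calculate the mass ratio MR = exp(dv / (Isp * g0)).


Ve = 413 * 9.81 = 4051.53 m/s
MR = exp(8032 / 4051.53) = 7.261

7.261


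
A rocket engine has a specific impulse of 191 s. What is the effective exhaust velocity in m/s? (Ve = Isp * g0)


Ve = Isp * g0 = 191 * 9.81 = 1873.7 m/s

1873.7 m/s


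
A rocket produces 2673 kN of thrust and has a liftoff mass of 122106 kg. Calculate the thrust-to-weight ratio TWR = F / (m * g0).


TWR = 2673000 / (122106 * 9.81) = 2.23

2.23


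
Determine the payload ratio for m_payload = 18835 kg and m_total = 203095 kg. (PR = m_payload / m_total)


PR = 18835 / 203095 = 0.0927

0.0927


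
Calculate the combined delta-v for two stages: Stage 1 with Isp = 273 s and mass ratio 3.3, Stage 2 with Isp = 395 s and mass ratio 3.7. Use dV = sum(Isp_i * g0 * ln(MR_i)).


dV1 = 273 * 9.81 * ln(3.3) = 3197.5 m/s
dV2 = 395 * 9.81 * ln(3.7) = 5069.7 m/s
Total dV = 3197.5 + 5069.7 = 8267.2 m/s ~ 8267 m/s

8267 m/s


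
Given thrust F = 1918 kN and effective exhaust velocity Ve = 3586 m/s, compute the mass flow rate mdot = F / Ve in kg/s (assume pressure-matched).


mdot = F / Ve = 1918000 / 3586 = 534.9 kg/s

534.9 kg/s


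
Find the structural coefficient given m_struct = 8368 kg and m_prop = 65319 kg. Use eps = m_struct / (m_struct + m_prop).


eps = 8368 / (8368 + 65319) = 0.1136

0.1136


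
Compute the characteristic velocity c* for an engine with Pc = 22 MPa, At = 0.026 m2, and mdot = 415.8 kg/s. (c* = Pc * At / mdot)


c* = 22e6 * 0.026 / 415.8 = 1376 m/s

1376 m/s


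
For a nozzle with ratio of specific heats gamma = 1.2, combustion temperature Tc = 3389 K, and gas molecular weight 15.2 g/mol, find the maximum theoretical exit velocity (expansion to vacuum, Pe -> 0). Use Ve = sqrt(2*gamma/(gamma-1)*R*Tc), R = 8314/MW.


R = 8314 / 15.2 = 546.97 J/(kg.K)
Ve = sqrt(2 * 1.2 / (1.2 - 1) * 546.97 * 3389) = 4716 m/s

4716 m/s


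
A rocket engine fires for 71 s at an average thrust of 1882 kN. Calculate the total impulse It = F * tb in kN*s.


It = 1882 * 71 = 133622 kN*s

133622 kN*s


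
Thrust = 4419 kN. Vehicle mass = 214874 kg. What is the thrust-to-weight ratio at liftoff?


TWR = 4419000 / (214874 * 9.81) = 2.1

2.1


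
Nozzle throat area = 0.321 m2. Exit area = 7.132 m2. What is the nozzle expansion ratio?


AR = 7.132 / 0.321 = 22.2

22.2


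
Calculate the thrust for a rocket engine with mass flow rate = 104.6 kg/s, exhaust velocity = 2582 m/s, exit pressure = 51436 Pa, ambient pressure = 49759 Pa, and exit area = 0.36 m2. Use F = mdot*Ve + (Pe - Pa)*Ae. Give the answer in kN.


F = 104.6 * 2582 + (51436 - 49759) * 0.36 = 270681.0 N = 270.7 kN

270.7 kN


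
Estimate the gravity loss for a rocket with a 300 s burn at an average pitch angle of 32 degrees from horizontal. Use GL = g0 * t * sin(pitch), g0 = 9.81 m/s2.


GL = 9.81 * 300 * sin(32 deg) = 1560 m/s

1560 m/s


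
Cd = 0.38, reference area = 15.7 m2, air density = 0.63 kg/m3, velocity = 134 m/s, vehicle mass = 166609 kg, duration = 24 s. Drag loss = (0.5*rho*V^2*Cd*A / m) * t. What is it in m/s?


D = 0.5 * 0.63 * 134^2 * 0.38 * 15.7 = 33744.53 N
a = 33744.53 / 166609 = 0.2025 m/s2
dV = 0.2025 * 24 = 4.9 m/s

4.9 m/s


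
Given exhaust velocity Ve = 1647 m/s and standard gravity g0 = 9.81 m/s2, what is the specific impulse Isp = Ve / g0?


Isp = Ve / g0 = 1647 / 9.81 = 167.9 s

167.9 s


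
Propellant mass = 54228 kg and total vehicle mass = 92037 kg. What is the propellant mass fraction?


PMF = 54228 / 92037 = 0.589

0.589


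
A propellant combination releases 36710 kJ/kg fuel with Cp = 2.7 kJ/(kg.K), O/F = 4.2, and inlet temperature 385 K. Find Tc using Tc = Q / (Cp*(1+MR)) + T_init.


Tc = 36710 / (2.7 * (1 + 4.2)) + 385 = 3000 K

3000 K


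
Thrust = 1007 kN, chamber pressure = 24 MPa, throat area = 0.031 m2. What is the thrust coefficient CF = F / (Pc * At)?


CF = 1007000 / (24e6 * 0.031) = 1.35

1.35


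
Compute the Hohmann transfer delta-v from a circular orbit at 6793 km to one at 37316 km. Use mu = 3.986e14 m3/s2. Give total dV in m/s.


V1 = sqrt(mu/r1) = 7660.16 m/s
dV1 = V1*(sqrt(2*r2/(r1+r2)) - 1) = 2303.91 m/s
V2 = sqrt(mu/r2) = 3268.29 m/s
dV2 = V2*(1 - sqrt(2*r1/(r1+r2))) = 1454.44 m/s
Total dV = 3758 m/s

3758 m/s


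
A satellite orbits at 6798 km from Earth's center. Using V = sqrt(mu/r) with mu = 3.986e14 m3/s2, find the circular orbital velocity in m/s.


V = sqrt(3.986e14 / 6798000) = 7657 m/s

7657 m/s


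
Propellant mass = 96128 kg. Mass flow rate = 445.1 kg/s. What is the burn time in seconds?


tb = 96128 / 445.1 = 216.0 s

216.0 s


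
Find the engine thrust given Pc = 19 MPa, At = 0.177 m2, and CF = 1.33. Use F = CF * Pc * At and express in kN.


F = 1.33 * 19e6 * 0.177 = 4.4728e+06 N = 4472.8 kN

4472.8 kN


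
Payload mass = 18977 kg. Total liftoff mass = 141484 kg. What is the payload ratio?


PR = 18977 / 141484 = 0.1341

0.1341


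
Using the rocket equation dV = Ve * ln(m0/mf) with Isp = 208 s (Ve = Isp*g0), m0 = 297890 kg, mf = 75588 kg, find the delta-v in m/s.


Ve = 208 * 9.81 = 2040.48 m/s
dV = 2040.48 * ln(297890/75588) = 2798 m/s

2798 m/s


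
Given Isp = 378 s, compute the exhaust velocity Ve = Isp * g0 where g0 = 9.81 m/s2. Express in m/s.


Ve = Isp * g0 = 378 * 9.81 = 3708.2 m/s

3708.2 m/s


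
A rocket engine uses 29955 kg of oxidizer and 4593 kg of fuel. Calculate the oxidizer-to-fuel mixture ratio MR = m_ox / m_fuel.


MR = 29955 / 4593 = 6.52

6.52


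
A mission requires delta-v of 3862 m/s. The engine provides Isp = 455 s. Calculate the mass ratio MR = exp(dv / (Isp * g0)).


Ve = 455 * 9.81 = 4463.55 m/s
MR = exp(3862 / 4463.55) = 2.376

2.376


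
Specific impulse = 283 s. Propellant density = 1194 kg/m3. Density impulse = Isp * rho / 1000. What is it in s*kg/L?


rho*Isp = 283 * 1194 / 1000 = 338 s*kg/L

338 s*kg/L


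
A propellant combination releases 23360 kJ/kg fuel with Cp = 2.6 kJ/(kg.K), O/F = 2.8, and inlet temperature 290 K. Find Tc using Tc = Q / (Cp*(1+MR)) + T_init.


Tc = 23360 / (2.6 * (1 + 2.8)) + 290 = 2654 K

2654 K


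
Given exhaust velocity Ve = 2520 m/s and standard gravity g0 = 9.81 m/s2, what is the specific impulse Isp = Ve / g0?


Isp = Ve / g0 = 2520 / 9.81 = 256.9 s

256.9 s


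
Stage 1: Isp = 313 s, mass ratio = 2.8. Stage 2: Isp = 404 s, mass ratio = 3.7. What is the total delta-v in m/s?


dV1 = 313 * 9.81 * ln(2.8) = 3161.5 m/s
dV2 = 404 * 9.81 * ln(3.7) = 5185.2 m/s
Total dV = 3161.5 + 5185.2 = 8346.7 m/s ~ 8347 m/s

8347 m/s


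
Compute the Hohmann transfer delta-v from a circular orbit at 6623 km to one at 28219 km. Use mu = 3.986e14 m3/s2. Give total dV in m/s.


V1 = sqrt(mu/r1) = 7757.85 m/s
dV1 = V1*(sqrt(2*r2/(r1+r2)) - 1) = 2115.75 m/s
V2 = sqrt(mu/r2) = 3758.36 m/s
dV2 = V2*(1 - sqrt(2*r1/(r1+r2))) = 1441.02 m/s
Total dV = 3557 m/s

3557 m/s


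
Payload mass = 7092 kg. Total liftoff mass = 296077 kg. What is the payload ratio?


PR = 7092 / 296077 = 0.024

0.024


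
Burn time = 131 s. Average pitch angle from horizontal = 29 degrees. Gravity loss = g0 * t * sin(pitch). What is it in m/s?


GL = 9.81 * 131 * sin(29 deg) = 623 m/s

623 m/s


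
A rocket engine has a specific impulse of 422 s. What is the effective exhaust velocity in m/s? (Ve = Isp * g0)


Ve = Isp * g0 = 422 * 9.81 = 4139.8 m/s

4139.8 m/s


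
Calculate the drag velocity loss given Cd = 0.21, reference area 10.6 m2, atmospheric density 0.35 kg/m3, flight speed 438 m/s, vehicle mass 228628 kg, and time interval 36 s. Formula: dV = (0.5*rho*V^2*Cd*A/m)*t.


D = 0.5 * 0.35 * 438^2 * 0.21 * 10.6 = 74732.83 N
a = 74732.83 / 228628 = 0.3269 m/s2
dV = 0.3269 * 36 = 11.8 m/s

11.8 m/s


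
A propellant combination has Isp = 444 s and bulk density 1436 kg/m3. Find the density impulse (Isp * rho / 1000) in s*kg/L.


rho*Isp = 444 * 1436 / 1000 = 638 s*kg/L

638 s*kg/L


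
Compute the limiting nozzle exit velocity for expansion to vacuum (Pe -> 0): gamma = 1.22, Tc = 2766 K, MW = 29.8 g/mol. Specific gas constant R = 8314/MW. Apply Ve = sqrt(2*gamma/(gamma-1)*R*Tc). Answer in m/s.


R = 8314 / 29.8 = 278.99 J/(kg.K)
Ve = sqrt(2 * 1.22 / (1.22 - 1) * 278.99 * 2766) = 2926 m/s

2926 m/s


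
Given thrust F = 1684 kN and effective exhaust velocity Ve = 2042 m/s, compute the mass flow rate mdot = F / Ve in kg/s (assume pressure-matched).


mdot = F / Ve = 1684000 / 2042 = 824.7 kg/s

824.7 kg/s


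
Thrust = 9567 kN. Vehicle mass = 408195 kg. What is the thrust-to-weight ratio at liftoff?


TWR = 9567000 / (408195 * 9.81) = 2.39

2.39


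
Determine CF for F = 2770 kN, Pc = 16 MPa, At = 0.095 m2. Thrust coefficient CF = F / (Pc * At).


CF = 2770000 / (16e6 * 0.095) = 1.82

1.82


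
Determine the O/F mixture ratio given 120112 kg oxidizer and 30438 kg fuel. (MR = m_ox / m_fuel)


MR = 120112 / 30438 = 3.95

3.95


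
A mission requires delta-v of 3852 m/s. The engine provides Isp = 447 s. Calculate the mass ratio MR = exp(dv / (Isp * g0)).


Ve = 447 * 9.81 = 4385.07 m/s
MR = exp(3852 / 4385.07) = 2.407

2.407


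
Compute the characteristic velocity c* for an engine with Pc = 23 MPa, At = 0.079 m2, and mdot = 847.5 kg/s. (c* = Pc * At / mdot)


c* = 23e6 * 0.079 / 847.5 = 2144 m/s

2144 m/s


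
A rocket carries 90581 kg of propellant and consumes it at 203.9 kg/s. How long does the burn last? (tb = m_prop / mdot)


tb = 90581 / 203.9 = 444.2 s

444.2 s


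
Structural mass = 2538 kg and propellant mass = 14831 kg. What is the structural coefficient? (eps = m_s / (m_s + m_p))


eps = 2538 / (2538 + 14831) = 0.1461

0.1461


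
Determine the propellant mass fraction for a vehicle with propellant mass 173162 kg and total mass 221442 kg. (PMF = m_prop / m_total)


PMF = 173162 / 221442 = 0.782

0.782


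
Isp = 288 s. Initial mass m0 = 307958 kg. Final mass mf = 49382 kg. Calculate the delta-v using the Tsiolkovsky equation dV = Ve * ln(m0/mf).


Ve = 288 * 9.81 = 2825.28 m/s
dV = 2825.28 * ln(307958/49382) = 5171 m/s

5171 m/s


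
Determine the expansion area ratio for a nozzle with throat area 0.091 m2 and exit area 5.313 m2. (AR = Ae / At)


AR = 5.313 / 0.091 = 58.4

58.4


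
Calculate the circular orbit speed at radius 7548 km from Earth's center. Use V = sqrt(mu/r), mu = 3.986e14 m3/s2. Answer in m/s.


V = sqrt(3.986e14 / 7548000) = 7267 m/s

7267 m/s


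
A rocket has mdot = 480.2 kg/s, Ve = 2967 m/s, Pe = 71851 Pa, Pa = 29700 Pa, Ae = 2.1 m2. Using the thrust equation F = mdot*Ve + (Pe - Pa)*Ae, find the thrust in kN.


F = 480.2 * 2967 + (71851 - 29700) * 2.1 = 1.5133e+06 N = 1513.3 kN

1513.3 kN


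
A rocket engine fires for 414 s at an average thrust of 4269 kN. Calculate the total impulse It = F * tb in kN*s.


It = 4269 * 414 = 1767366 kN*s

1767366 kN*s


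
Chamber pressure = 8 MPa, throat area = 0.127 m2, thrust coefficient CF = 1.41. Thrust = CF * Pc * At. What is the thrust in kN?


F = 1.41 * 8e6 * 0.127 = 1.4326e+06 N = 1432.6 kN

1432.6 kN


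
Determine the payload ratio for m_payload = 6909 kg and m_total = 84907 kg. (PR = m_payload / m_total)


PR = 6909 / 84907 = 0.0814

0.0814


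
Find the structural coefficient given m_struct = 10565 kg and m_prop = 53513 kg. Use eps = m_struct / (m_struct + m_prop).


eps = 10565 / (10565 + 53513) = 0.1649

0.1649


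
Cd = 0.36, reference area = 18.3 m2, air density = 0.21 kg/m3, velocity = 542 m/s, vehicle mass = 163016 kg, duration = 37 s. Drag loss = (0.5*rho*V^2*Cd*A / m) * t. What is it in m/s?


D = 0.5 * 0.21 * 542^2 * 0.36 * 18.3 = 203208.31 N
a = 203208.31 / 163016 = 1.2466 m/s2
dV = 1.2466 * 37 = 46.1 m/s

46.1 m/s


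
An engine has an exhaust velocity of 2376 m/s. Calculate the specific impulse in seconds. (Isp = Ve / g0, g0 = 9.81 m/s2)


Isp = Ve / g0 = 2376 / 9.81 = 242.2 s

242.2 s


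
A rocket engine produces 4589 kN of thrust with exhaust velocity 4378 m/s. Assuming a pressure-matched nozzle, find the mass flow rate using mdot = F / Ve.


mdot = F / Ve = 4589000 / 4378 = 1048.2 kg/s

1048.2 kg/s


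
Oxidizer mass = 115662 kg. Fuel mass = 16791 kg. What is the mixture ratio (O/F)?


MR = 115662 / 16791 = 6.89

6.89


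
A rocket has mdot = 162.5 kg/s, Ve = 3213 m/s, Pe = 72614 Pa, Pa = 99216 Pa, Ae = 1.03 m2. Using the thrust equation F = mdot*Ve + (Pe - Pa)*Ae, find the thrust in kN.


F = 162.5 * 3213 + (72614 - 99216) * 1.03 = 494712.0 N = 494.7 kN

494.7 kN


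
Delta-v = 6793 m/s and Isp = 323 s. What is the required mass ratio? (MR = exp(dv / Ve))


Ve = 323 * 9.81 = 3168.63 m/s
MR = exp(6793 / 3168.63) = 8.532

8.532


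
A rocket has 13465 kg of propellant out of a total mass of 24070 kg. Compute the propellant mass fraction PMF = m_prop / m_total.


PMF = 13465 / 24070 = 0.559

0.559


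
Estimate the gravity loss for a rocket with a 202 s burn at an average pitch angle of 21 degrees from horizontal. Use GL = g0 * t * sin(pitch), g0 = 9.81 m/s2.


GL = 9.81 * 202 * sin(21 deg) = 710 m/s

710 m/s


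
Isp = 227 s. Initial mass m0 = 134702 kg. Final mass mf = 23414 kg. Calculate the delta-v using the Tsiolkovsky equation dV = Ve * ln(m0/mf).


Ve = 227 * 9.81 = 2226.87 m/s
dV = 2226.87 * ln(134702/23414) = 3896 m/s

3896 m/s


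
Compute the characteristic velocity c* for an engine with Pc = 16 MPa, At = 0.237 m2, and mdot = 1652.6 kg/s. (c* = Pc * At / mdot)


c* = 16e6 * 0.237 / 1652.6 = 2295 m/s

2295 m/s


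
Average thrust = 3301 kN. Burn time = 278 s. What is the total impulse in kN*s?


It = 3301 * 278 = 917678 kN*s

917678 kN*s


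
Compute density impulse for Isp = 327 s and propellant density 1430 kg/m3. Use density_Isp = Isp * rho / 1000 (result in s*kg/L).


rho*Isp = 327 * 1430 / 1000 = 468 s*kg/L

468 s*kg/L


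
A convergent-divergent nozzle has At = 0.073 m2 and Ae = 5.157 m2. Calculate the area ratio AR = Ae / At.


AR = 5.157 / 0.073 = 70.6

70.6


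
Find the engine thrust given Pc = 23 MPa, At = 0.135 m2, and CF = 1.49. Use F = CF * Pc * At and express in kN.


F = 1.49 * 23e6 * 0.135 = 4.6264e+06 N = 4626.4 kN

4626.4 kN


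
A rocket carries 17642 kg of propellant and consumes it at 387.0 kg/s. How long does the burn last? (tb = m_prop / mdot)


tb = 17642 / 387.0 = 45.6 s

45.6 s


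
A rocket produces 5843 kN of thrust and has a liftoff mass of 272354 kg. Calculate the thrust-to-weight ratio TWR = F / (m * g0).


TWR = 5843000 / (272354 * 9.81) = 2.19

2.19


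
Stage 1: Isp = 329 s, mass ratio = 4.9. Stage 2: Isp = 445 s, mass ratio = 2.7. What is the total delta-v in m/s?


dV1 = 329 * 9.81 * ln(4.9) = 5129.2 m/s
dV2 = 445 * 9.81 * ln(2.7) = 4336.0 m/s
Total dV = 5129.2 + 4336.0 = 9465.2 m/s ~ 9465 m/s

9465 m/s


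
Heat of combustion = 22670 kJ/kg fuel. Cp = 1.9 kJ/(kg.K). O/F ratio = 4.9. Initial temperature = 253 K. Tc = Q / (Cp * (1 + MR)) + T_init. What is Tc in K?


Tc = 22670 / (1.9 * (1 + 4.9)) + 253 = 2275 K

2275 K


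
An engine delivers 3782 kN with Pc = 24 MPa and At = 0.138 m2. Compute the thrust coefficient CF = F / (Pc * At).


CF = 3782000 / (24e6 * 0.138) = 1.14

1.14


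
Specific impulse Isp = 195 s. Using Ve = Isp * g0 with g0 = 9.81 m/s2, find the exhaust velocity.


Ve = Isp * g0 = 195 * 9.81 = 1913.0 m/s

1913.0 m/s


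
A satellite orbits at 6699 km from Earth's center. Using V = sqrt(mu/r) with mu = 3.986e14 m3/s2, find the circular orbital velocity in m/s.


V = sqrt(3.986e14 / 6699000) = 7714 m/s

7714 m/s


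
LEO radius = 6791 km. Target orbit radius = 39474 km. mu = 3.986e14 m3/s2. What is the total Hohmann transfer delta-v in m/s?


V1 = sqrt(mu/r1) = 7661.29 m/s
dV1 = V1*(sqrt(2*r2/(r1+r2)) - 1) = 2346.68 m/s
V2 = sqrt(mu/r2) = 3177.7 m/s
dV2 = V2*(1 - sqrt(2*r1/(r1+r2))) = 1455.96 m/s
Total dV = 3803 m/s

3803 m/s


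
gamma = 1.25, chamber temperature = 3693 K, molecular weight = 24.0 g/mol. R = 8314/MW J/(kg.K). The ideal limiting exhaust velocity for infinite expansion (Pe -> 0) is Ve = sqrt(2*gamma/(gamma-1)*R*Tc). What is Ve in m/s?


R = 8314 / 24.0 = 346.42 J/(kg.K)
Ve = sqrt(2 * 1.25 / (1.25 - 1) * 346.42 * 3693) = 3577 m/s

3577 m/s


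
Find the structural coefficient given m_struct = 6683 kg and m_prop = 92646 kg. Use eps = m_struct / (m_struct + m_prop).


eps = 6683 / (6683 + 92646) = 0.0673

0.0673


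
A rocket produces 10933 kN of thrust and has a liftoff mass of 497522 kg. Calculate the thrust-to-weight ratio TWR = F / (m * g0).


TWR = 10933000 / (497522 * 9.81) = 2.24

2.24


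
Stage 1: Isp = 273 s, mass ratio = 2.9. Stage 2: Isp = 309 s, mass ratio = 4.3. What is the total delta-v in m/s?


dV1 = 273 * 9.81 * ln(2.9) = 2851.4 m/s
dV2 = 309 * 9.81 * ln(4.3) = 4421.5 m/s
Total dV = 2851.4 + 4421.5 = 7272.9 m/s ~ 7273 m/s

7273 m/s


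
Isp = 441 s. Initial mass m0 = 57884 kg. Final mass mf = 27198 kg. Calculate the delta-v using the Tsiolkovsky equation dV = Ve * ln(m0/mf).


Ve = 441 * 9.81 = 4326.21 m/s
dV = 4326.21 * ln(57884/27198) = 3268 m/s

3268 m/s


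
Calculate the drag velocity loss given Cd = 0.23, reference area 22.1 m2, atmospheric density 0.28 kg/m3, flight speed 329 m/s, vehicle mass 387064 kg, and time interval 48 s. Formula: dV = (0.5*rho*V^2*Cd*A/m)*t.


D = 0.5 * 0.28 * 329^2 * 0.23 * 22.1 = 77026.46 N
a = 77026.46 / 387064 = 0.199 m/s2
dV = 0.199 * 48 = 9.6 m/s

9.6 m/s


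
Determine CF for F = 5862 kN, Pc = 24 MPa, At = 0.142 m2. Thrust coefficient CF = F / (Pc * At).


CF = 5862000 / (24e6 * 0.142) = 1.72

1.72


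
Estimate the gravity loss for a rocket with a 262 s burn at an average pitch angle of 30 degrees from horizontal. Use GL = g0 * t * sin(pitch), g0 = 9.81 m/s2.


GL = 9.81 * 262 * sin(30 deg) = 1285 m/s

1285 m/s


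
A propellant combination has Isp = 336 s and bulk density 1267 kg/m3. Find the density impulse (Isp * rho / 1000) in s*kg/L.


rho*Isp = 336 * 1267 / 1000 = 426 s*kg/L

426 s*kg/L


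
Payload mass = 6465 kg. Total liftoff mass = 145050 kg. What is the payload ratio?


PR = 6465 / 145050 = 0.0446

0.0446


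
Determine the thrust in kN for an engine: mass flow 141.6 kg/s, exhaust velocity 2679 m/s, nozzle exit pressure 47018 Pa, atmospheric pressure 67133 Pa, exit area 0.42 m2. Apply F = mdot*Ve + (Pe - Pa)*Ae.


F = 141.6 * 2679 + (47018 - 67133) * 0.42 = 370898.0 N = 370.9 kN

370.9 kN


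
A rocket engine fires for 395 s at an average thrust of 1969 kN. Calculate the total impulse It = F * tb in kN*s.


It = 1969 * 395 = 777755 kN*s

777755 kN*s


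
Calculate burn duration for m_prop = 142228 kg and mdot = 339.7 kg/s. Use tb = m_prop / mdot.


tb = 142228 / 339.7 = 418.7 s

418.7 s


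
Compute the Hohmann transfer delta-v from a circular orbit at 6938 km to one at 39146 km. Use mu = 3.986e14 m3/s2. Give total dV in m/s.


V1 = sqrt(mu/r1) = 7579.69 m/s
dV1 = V1*(sqrt(2*r2/(r1+r2)) - 1) = 2299.81 m/s
V2 = sqrt(mu/r2) = 3190.99 m/s
dV2 = V2*(1 - sqrt(2*r1/(r1+r2))) = 1440.0 m/s
Total dV = 3740 m/s

3740 m/s


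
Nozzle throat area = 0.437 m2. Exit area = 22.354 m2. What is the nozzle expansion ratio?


AR = 22.354 / 0.437 = 51.2

51.2


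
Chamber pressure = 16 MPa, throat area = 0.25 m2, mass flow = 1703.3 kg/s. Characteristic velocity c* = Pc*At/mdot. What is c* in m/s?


c* = 16e6 * 0.25 / 1703.3 = 2348 m/s

2348 m/s


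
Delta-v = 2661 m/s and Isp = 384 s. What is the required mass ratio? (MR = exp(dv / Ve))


Ve = 384 * 9.81 = 3767.04 m/s
MR = exp(2661 / 3767.04) = 2.027

2.027


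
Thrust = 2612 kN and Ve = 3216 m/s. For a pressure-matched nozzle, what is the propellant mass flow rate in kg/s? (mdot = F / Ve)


mdot = F / Ve = 2612000 / 3216 = 812.2 kg/s

812.2 kg/s


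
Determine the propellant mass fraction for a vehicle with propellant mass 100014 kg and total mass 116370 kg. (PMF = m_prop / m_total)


PMF = 100014 / 116370 = 0.859

0.859


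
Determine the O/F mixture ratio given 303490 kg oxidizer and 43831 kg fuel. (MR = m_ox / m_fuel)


MR = 303490 / 43831 = 6.92

6.92


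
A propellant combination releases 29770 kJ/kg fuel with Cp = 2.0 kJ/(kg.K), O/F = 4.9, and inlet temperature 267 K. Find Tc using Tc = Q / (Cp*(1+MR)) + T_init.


Tc = 29770 / (2.0 * (1 + 4.9)) + 267 = 2790 K

2790 K


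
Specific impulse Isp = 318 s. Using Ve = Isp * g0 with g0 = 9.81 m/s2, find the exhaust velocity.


Ve = Isp * g0 = 318 * 9.81 = 3119.6 m/s

3119.6 m/s


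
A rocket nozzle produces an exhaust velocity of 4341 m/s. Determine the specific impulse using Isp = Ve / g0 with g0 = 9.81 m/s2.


Isp = Ve / g0 = 4341 / 9.81 = 442.5 s

442.5 s


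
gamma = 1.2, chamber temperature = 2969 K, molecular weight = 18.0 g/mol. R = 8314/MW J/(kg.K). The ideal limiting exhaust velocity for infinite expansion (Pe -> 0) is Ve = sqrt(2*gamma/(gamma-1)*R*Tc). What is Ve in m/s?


R = 8314 / 18.0 = 461.89 J/(kg.K)
Ve = sqrt(2 * 1.2 / (1.2 - 1) * 461.89 * 2969) = 4057 m/s

4057 m/s


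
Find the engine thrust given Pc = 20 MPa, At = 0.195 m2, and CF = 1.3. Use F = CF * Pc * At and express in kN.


F = 1.3 * 20e6 * 0.195 = 5.0700e+06 N = 5070.0 kN

5070.0 kN


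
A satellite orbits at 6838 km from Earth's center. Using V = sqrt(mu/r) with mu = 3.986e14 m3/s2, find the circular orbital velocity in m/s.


V = sqrt(3.986e14 / 6838000) = 7635 m/s

7635 m/s


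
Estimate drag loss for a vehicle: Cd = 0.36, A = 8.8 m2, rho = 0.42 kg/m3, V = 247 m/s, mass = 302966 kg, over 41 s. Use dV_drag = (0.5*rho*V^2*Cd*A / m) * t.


D = 0.5 * 0.42 * 247^2 * 0.36 * 8.8 = 40588.07 N
a = 40588.07 / 302966 = 0.134 m/s2
dV = 0.134 * 41 = 5.5 m/s

5.5 m/s


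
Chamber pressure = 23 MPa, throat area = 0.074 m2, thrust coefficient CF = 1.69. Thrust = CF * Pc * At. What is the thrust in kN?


F = 1.69 * 23e6 * 0.074 = 2.8764e+06 N = 2876.4 kN

2876.4 kN


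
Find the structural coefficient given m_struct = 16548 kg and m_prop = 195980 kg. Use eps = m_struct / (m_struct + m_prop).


eps = 16548 / (16548 + 195980) = 0.0779

0.0779


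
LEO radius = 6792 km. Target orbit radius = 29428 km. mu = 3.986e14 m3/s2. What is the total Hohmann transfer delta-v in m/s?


V1 = sqrt(mu/r1) = 7660.72 m/s
dV1 = V1*(sqrt(2*r2/(r1+r2)) - 1) = 2104.7 m/s
V2 = sqrt(mu/r2) = 3680.34 m/s
dV2 = V2*(1 - sqrt(2*r1/(r1+r2))) = 1426.48 m/s
Total dV = 3531 m/s

3531 m/s


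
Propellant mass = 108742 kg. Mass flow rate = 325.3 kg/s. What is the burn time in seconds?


tb = 108742 / 325.3 = 334.3 s

334.3 s


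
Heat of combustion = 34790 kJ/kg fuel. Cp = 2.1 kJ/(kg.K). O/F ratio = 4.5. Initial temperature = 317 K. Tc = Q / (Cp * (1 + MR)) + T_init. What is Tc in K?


Tc = 34790 / (2.1 * (1 + 4.5)) + 317 = 3329 K

3329 K


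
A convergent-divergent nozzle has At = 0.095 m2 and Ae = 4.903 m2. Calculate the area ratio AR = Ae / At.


AR = 4.903 / 0.095 = 51.6

51.6


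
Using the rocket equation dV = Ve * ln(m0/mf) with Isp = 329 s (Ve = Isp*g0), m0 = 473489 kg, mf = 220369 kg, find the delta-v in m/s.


Ve = 329 * 9.81 = 3227.49 m/s
dV = 3227.49 * ln(473489/220369) = 2468 m/s

2468 m/s


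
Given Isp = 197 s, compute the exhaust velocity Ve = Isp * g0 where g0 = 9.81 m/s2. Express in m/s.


Ve = Isp * g0 = 197 * 9.81 = 1932.6 m/s

1932.6 m/s


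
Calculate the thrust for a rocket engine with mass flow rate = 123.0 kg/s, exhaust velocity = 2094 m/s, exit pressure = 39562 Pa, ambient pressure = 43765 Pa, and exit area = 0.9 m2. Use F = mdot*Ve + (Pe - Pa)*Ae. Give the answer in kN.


F = 123.0 * 2094 + (39562 - 43765) * 0.9 = 253779.0 N = 253.8 kN

253.8 kN


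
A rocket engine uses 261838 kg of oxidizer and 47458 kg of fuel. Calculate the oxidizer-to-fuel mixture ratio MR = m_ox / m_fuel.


MR = 261838 / 47458 = 5.52

5.52


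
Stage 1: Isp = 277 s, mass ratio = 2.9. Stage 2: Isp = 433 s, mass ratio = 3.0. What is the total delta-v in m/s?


dV1 = 277 * 9.81 * ln(2.9) = 2893.2 m/s
dV2 = 433 * 9.81 * ln(3.0) = 4666.6 m/s
Total dV = 2893.2 + 4666.6 = 7559.8 m/s ~ 7560 m/s

7560 m/s


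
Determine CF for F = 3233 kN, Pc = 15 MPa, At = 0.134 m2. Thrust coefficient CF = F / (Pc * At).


CF = 3233000 / (15e6 * 0.134) = 1.61

1.61


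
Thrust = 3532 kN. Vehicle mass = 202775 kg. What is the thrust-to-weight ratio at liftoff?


TWR = 3532000 / (202775 * 9.81) = 1.78

1.78


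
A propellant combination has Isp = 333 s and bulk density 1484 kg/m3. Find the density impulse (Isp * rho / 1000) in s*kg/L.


rho*Isp = 333 * 1484 / 1000 = 494 s*kg/L

494 s*kg/L


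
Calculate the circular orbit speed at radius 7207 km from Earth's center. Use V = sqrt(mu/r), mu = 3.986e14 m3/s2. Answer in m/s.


V = sqrt(3.986e14 / 7207000) = 7437 m/s

7437 m/s


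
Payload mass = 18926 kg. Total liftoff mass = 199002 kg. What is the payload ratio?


PR = 18926 / 199002 = 0.0951

0.0951


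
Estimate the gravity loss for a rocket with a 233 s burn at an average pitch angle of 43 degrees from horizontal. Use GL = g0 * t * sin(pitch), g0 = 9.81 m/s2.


GL = 9.81 * 233 * sin(43 deg) = 1559 m/s

1559 m/s


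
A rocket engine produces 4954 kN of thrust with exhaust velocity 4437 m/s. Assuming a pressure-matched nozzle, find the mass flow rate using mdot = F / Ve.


mdot = F / Ve = 4954000 / 4437 = 1116.5 kg/s

1116.5 kg/s


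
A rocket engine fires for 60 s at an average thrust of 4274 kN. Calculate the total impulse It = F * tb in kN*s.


It = 4274 * 60 = 256440 kN*s

256440 kN*s


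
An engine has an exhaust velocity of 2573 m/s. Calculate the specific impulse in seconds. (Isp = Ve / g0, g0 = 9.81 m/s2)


Isp = Ve / g0 = 2573 / 9.81 = 262.3 s

262.3 s


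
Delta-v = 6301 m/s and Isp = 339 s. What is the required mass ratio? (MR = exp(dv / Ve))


Ve = 339 * 9.81 = 3325.59 m/s
MR = exp(6301 / 3325.59) = 6.651

6.651


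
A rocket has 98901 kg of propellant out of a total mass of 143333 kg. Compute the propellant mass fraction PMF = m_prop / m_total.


PMF = 98901 / 143333 = 0.69

0.69


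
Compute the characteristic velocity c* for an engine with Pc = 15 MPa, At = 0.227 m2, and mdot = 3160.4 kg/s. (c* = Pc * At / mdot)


c* = 15e6 * 0.227 / 3160.4 = 1077 m/s

1077 m/s


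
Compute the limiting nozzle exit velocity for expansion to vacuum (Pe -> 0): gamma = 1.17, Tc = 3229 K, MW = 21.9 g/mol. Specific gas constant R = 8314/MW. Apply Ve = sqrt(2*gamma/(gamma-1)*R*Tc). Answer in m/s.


R = 8314 / 21.9 = 379.63 J/(kg.K)
Ve = sqrt(2 * 1.17 / (1.17 - 1) * 379.63 * 3229) = 4108 m/s

4108 m/s


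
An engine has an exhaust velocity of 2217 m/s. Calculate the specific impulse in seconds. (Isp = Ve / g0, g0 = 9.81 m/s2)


Isp = Ve / g0 = 2217 / 9.81 = 226.0 s

226.0 s


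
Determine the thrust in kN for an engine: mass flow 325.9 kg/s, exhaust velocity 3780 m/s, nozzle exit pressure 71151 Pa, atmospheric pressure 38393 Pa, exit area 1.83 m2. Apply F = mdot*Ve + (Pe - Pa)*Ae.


F = 325.9 * 3780 + (71151 - 38393) * 1.83 = 1.2918e+06 N = 1291.8 kN

1291.8 kN


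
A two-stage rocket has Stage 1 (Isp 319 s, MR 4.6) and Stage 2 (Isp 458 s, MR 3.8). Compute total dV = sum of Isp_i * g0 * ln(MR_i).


dV1 = 319 * 9.81 * ln(4.6) = 4775.6 m/s
dV2 = 458 * 9.81 * ln(3.8) = 5998.1 m/s
Total dV = 4775.6 + 5998.1 = 10773.7 m/s ~ 10774 m/s

10774 m/s


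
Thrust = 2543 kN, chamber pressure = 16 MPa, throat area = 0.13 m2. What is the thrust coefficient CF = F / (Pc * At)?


CF = 2543000 / (16e6 * 0.13) = 1.22

1.22


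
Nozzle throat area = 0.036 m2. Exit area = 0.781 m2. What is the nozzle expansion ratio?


AR = 0.781 / 0.036 = 21.7

21.7


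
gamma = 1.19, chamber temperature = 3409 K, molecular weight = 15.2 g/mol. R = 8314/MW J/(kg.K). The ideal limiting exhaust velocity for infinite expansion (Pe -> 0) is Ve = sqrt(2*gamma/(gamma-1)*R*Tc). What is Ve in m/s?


R = 8314 / 15.2 = 546.97 J/(kg.K)
Ve = sqrt(2 * 1.19 / (1.19 - 1) * 546.97 * 3409) = 4833 m/s

4833 m/s


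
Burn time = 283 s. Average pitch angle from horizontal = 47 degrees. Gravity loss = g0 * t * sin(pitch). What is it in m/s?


GL = 9.81 * 283 * sin(47 deg) = 2030 m/s

2030 m/s


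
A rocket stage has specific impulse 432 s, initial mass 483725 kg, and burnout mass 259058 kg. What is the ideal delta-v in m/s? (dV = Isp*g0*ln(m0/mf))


Ve = 432 * 9.81 = 4237.92 m/s
dV = 4237.92 * ln(483725/259058) = 2646 m/s

2646 m/s


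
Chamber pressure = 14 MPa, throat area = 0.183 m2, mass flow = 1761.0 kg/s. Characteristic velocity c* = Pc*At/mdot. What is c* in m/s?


c* = 14e6 * 0.183 / 1761.0 = 1455 m/s

1455 m/s


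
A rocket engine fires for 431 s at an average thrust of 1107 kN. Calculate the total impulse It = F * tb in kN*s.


It = 1107 * 431 = 477117 kN*s

477117 kN*s


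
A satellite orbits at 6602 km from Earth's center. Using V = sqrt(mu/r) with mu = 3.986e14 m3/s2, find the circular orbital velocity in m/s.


V = sqrt(3.986e14 / 6602000) = 7770 m/s

7770 m/s


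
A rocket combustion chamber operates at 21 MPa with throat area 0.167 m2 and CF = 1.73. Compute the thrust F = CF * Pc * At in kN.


F = 1.73 * 21e6 * 0.167 = 6.0671e+06 N = 6067.1 kN

6067.1 kN


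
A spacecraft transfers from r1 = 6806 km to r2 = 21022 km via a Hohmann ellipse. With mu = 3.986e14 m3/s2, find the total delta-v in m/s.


V1 = sqrt(mu/r1) = 7652.84 m/s
dV1 = V1*(sqrt(2*r2/(r1+r2)) - 1) = 1753.78 m/s
V2 = sqrt(mu/r2) = 4354.43 m/s
dV2 = V2*(1 - sqrt(2*r1/(r1+r2))) = 1308.98 m/s
Total dV = 3063 m/s

3063 m/s


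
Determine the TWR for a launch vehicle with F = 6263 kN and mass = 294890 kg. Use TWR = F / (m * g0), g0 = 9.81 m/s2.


TWR = 6263000 / (294890 * 9.81) = 2.16

2.16


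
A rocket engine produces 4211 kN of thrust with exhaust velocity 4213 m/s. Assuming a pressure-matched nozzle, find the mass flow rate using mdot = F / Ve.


mdot = F / Ve = 4211000 / 4213 = 999.5 kg/s

999.5 kg/s


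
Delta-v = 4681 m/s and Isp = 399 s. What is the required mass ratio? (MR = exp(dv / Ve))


Ve = 399 * 9.81 = 3914.19 m/s
MR = exp(4681 / 3914.19) = 3.307

3.307


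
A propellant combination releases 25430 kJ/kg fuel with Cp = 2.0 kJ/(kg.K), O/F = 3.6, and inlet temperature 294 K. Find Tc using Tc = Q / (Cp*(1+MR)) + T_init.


Tc = 25430 / (2.0 * (1 + 3.6)) + 294 = 3058 K

3058 K


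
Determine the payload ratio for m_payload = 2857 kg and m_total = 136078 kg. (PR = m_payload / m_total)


PR = 2857 / 136078 = 0.021

0.021


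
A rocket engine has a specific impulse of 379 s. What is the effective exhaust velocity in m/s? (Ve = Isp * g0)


Ve = Isp * g0 = 379 * 9.81 = 3718.0 m/s

3718.0 m/s


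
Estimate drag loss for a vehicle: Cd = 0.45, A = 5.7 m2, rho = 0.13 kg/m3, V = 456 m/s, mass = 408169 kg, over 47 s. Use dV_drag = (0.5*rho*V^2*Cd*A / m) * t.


D = 0.5 * 0.13 * 456^2 * 0.45 * 5.7 = 34668.13 N
a = 34668.13 / 408169 = 0.0849 m/s2
dV = 0.0849 * 47 = 4.0 m/s

4.0 m/s


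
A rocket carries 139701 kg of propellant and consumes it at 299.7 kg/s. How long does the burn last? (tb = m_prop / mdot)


tb = 139701 / 299.7 = 466.1 s

466.1 s


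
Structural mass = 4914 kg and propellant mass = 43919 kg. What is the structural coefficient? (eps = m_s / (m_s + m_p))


eps = 4914 / (4914 + 43919) = 0.1006

0.1006


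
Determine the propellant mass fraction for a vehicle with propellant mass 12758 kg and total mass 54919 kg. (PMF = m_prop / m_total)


PMF = 12758 / 54919 = 0.232

0.232


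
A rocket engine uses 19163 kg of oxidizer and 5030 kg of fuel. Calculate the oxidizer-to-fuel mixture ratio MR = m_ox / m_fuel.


MR = 19163 / 5030 = 3.81

3.81


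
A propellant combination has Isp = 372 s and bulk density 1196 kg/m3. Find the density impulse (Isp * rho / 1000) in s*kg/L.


rho*Isp = 372 * 1196 / 1000 = 445 s*kg/L

445 s*kg/L


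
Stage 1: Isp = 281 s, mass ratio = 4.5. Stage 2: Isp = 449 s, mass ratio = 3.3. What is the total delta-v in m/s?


dV1 = 281 * 9.81 * ln(4.5) = 4146.2 m/s
dV2 = 449 * 9.81 * ln(3.3) = 5258.9 m/s
Total dV = 4146.2 + 5258.9 = 9405.1 m/s ~ 9405 m/s

9405 m/s


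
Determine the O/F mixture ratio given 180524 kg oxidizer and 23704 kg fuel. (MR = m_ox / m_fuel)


MR = 180524 / 23704 = 7.62

7.62


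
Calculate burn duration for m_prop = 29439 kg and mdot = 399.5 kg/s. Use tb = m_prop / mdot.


tb = 29439 / 399.5 = 73.7 s

73.7 s


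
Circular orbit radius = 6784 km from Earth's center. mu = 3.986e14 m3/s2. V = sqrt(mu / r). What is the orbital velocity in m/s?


V = sqrt(3.986e14 / 6784000) = 7665 m/s

7665 m/s


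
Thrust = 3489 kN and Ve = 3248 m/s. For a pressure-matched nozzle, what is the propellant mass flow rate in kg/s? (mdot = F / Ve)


mdot = F / Ve = 3489000 / 3248 = 1074.2 kg/s

1074.2 kg/s


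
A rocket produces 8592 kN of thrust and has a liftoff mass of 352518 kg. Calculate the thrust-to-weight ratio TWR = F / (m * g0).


TWR = 8592000 / (352518 * 9.81) = 2.48

2.48
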